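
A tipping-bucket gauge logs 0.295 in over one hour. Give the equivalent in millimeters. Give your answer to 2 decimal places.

7.49 mm

1 in = 25.4 mm, so 0.295 × 25.4 = 7.49 mm.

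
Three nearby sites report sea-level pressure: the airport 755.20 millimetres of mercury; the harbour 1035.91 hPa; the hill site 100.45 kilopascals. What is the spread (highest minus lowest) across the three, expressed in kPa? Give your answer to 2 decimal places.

3.14 kPa

the airport: 755.20 mmHg = 100.6851 kPa.
the harbour: 1035.91 hPa = 103.5910 kPa.
Spread: 103.5910 − 100.4500 = 3.14 kPa.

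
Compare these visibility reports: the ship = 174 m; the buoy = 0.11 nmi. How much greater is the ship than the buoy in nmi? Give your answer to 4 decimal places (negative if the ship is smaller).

the ship: 174 m = 0.093952 nmi.
Difference: 0.093952 − 0.110000 = -0.0160 nmi.

-0.0160 nmi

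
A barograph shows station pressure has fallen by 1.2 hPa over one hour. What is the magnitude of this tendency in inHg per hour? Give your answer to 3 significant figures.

0.0354 inHg per hour

1.2 hPa / 1 h × 0.02953 inHg/hPa = 0.0354 inHg/h.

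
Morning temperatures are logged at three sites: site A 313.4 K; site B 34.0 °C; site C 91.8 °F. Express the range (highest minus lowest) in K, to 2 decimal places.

7.03 K

site A: 313.4 K = 40.250 °C.
site C: 91.8 °F = 33.222 °C.
Spread: 40.250 − 33.222 = 7.028 °C.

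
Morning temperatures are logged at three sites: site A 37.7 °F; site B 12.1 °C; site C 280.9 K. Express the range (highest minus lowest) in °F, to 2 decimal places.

16.08 °F

site A: 37.7 °F = 3.167 °C.
site C: 280.9 K = 7.750 °C.
Spread: 12.100 − 3.167 = 8.933 °C = 16.08 °F.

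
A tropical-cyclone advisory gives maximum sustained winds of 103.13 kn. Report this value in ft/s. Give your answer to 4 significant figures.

174.1 ft/s

1 kt = 1.68781 ft/s, so 103.13 × 1.68781 = 174.1 ft/s.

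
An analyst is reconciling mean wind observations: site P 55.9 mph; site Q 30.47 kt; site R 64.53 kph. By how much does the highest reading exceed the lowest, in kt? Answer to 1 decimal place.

site P: 55.9 mph = 48.576 kt.
site R: 64.53 km/h = 34.843 kt.
Spread: 48.576 − 30.470 = 18.1 kt.

18.1 kt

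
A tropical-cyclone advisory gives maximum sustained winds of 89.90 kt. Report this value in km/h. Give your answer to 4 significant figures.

1 kt = 1.852 km/h, so 89.90 × 1.852 = 166.5 km/h.

166.5 km/h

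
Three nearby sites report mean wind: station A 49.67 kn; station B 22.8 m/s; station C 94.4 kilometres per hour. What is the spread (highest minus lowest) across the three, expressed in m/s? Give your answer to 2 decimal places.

3.42 m/s

station A: 49.67 kt = 25.5525 m/s.
station C: 94.4 km/h = 26.2222 m/s.
Spread: 26.2222 − 22.8000 = 3.42 m/s.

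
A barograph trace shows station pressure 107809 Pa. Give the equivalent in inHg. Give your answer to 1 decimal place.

31.8 inHg

1 Pa = 0.0002953 inHg, so 107809 × 0.0002953 = 31.8 inHg.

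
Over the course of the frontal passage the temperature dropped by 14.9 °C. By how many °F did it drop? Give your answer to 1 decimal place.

A change of 1 °C equals a change of 1.8 °F: Δ°F = 14.9 × 1.8 = 26.8 °F.

26.8 °F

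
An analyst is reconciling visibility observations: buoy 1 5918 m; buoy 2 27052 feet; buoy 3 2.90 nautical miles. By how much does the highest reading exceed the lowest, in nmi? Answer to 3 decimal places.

1.552 nmi

buoy 1: 5918 m = 3.19546 nmi.
buoy 2: 27052 ft = 4.45219 nmi.
Spread: 4.45219 − 2.90000 = 1.552 nmi.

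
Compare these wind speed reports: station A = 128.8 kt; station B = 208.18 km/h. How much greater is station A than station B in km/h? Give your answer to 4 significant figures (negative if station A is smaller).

30.36 km/h

station A: 128.8 kt = 238.5376 km/h.
Difference: 238.5376 − 208.1800 = 30.36 km/h.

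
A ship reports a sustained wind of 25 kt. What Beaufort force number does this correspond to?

25 kt lies in the Beaufort 6 band (strong breeze, 22–27 kt).

Beaufort force 6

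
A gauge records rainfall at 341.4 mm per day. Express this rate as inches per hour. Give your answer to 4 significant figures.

0.5600 in/hour

341.4 mm/day × 0.0393701 in/mm × 0.0416667 day/hour = 0.5600 in/hour.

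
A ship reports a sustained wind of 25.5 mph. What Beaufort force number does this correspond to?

25.5 mph = 11.4 m/s, which is Beaufort 6 (strong breeze, 10.8–13.8 m/s).

Beaufort force 6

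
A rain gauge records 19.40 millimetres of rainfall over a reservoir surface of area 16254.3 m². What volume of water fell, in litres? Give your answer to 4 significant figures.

1 mm over 1 m² is 1 L, so volume = 19.4 × 16254.3 = 315333.42 L ≈ 315300 L.

315300 litres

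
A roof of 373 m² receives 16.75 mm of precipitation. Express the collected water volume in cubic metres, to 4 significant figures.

6.248 cubic metres

1 mm over 1 m² is 1 L, so volume = 16.75 × 373 = 6247.75 L = 6.248 m³.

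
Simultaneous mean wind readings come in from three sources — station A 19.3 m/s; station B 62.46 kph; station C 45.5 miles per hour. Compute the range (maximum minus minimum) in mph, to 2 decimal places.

station A: 19.3 m/s = 43.1729 mph.
station B: 62.46 km/h = 38.8108 mph.
Spread: 45.5000 − 38.8108 = 6.69 mph.

6.69 mph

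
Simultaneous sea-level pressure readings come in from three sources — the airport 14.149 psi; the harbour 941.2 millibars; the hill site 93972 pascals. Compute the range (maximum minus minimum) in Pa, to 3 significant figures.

3580 Pa

the airport: 14.149 psi = 97553.92 Pa.
the harbour: 941.2 mb = 94120.00 Pa.
Spread: 97553.92 − 93972.00 = 3580 Pa.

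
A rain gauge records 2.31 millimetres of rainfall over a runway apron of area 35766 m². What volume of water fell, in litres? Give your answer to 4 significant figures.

1 mm over 1 m² is 1 L, so volume = 2.31 × 35766 = 82619.46 L ≈ 82620 L.

82620 litres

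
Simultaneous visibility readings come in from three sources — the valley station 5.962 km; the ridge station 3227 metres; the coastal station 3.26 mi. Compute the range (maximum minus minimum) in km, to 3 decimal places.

2.735 km

the ridge station: 3227 m = 3.22700 km.
the coastal station: 3.26 SM = 5.24646 km.
Spread: 5.96200 − 3.22700 = 2.735 km.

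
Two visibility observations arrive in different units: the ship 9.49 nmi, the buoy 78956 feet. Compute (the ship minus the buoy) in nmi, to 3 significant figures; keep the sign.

-3.50 nmi

the buoy: 78956 ft = 12.9945 nmi.
Difference: 9.4900 − 12.9945 = -3.50 nmi.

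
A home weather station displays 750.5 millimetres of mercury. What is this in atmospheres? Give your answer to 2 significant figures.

0.99 atm

1 mmHg = 0.00131579 atm, so 750.5 × 0.00131579 = 0.99 atm.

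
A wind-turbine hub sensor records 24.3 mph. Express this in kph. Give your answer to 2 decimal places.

39.11 km/h

1 mph = 1.60934 km/h, so 24.3 × 1.60934 = 39.11 km/h.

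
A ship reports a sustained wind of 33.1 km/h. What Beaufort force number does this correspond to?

33.1 km/h = 9.2 m/s, which is Beaufort 5 (fresh breeze, 8.0–10.7 m/s).

Beaufort force 5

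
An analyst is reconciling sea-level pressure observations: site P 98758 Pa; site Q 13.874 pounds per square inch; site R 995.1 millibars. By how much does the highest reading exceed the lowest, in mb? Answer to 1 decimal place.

site P: 98758 Pa = 987.580 mb.
site Q: 13.874 psi = 956.579 mb.
Spread: 995.100 − 956.579 = 38.5 mb.

38.5 mb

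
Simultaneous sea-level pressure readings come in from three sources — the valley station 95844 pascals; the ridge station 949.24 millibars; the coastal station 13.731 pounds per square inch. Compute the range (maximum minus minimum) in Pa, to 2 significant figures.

the ridge station: 949.24 mb = 94924.00 Pa.
the coastal station: 13.731 psi = 94671.91 Pa.
Spread: 95844.00 − 94671.91 = 1200 Pa.

1200 Pa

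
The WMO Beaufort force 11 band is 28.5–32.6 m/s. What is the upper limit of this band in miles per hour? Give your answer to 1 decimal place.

28.5–32.6 m/s × 2.237 = 63.8–72.9 mph.

72.9 mph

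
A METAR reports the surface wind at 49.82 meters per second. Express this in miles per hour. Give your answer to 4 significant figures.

1 m/s = 2.23694 mph, so 49.82 × 2.23694 = 111.4 mph.

111.4 mph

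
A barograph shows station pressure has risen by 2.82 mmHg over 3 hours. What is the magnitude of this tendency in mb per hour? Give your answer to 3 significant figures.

1.25 mb per hour

2.82 mmHg / 3 h × 1.33322 mb/mmHg = 1.25 mb/h.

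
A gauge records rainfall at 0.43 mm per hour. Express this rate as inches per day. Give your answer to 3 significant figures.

0.406 in/day

0.43 mm/hour × 0.0393701 in/mm × 24 hour/day = 0.406 in/day.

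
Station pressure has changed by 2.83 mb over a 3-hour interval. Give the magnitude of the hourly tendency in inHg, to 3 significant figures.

0.0279 inHg per hour

2.83 mb / 3 h × 0.02953 inHg/mb = 0.0279 inHg/h.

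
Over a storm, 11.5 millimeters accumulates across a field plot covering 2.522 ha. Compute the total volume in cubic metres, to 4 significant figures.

Area: 2.522 ha = 25220 m².
1 mm over 1 m² is 1 L, so volume = 11.5 × 25220 = 290030 L = 290.0 m³.

290.0 cubic metres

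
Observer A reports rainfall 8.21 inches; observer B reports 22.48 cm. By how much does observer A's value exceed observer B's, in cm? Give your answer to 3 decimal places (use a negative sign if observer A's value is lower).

-1.627 cm

observer A: 8.21 in = 20.85340 cm.
Difference: 20.85340 − 22.48000 = -1.627 cm.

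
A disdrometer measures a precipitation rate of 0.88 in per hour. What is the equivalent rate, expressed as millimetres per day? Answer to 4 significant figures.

0.88 in/hour × 25.4 mm/in × 24 hour/day = 536.4 mm/day.

536.4 mm/day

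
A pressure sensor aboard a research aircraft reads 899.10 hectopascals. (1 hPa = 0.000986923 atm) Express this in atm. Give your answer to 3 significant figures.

0.887 atm

1 hPa = 0.000986923 atm, so 899.10 × 0.000986923 = 0.887 atm.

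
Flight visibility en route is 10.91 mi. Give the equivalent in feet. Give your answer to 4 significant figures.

1 SM = 5280 ft, so 10.91 × 5280 = 57600 ft.

57600 ft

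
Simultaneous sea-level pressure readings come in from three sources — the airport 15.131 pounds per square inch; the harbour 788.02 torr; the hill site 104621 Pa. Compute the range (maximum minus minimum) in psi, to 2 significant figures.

0.11 psi

the harbour: 788.02 mmHg = 15.2378 psi.
the hill site: 104621 Pa = 15.1740 psi.
Spread: 15.2378 − 15.1310 = 0.11 psi.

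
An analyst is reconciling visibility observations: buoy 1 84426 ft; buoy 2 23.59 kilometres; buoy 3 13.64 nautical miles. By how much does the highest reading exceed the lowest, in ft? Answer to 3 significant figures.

buoy 2: 23.59 km = 77395.01 ft.
buoy 3: 13.64 nmi = 82878.22 ft.
Spread: 84426.00 − 77395.01 = 7030 ft.

7030 ft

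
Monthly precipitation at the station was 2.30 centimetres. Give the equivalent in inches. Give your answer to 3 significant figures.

1 cm = 0.393701 in, so 2.30 × 0.393701 = 0.906 in.

0.906 in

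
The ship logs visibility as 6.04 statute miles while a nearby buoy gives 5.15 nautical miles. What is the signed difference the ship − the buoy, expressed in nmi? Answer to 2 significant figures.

0.099 nmi

the ship: 6.04 SM = 5.24862 nmi.
Difference: 5.24862 − 5.15000 = 0.099 nmi.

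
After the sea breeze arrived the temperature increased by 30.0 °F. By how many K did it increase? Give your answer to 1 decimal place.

Converting a difference, only the 9/5 scale factor applies: ΔK = 30.0 × 0.5556 = 16.7 K.

16.7 K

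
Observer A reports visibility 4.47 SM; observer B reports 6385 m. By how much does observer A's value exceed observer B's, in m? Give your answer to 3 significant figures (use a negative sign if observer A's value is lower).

809 m

observer A: 4.47 SM = 7193.77 m.
Difference: 7193.77 − 6385.00 = 809 m.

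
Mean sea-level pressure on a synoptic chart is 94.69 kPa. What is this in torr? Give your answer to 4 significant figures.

1 kPa = 7.50062 mmHg, so 94.69 × 7.50062 = 710.2 mmHg.

710.2 mmHg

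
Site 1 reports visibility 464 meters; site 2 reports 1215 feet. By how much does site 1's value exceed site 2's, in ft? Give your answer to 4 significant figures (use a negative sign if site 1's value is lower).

site 1: 464 m = 1522.310 ft.
Difference: 1522.310 − 1215.000 = 307.3 ft.

307.3 ft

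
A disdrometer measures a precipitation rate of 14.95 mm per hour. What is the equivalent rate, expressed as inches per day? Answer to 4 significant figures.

14.95 mm/hour × 0.0393701 in/mm × 24 hour/day = 14.13 in/day.

14.13 in/day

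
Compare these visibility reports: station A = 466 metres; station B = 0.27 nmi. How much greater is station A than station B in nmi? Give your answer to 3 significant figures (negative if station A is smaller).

-0.0184 nmi

station A: 466 m = 0.251620 nmi.
Difference: 0.251620 − 0.270000 = -0.0184 nmi.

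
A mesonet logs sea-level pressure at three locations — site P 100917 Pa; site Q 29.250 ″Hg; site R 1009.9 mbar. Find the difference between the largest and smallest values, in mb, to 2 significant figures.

19 mb

site P: 100917 Pa = 1009.17 mb.
site Q: 29.250 inHg = 990.52 mb.
Spread: 1009.90 − 990.52 = 19 mb.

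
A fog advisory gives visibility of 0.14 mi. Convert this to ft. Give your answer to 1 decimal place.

739.2 ft

1 SM = 5280 ft, so 0.14 × 5280 = 739.2 ft.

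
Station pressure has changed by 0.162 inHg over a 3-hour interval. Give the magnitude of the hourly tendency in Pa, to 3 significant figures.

0.162 inHg / 3 h × 3386.39 Pa/inHg = 183 Pa/h.

183 Pa per hour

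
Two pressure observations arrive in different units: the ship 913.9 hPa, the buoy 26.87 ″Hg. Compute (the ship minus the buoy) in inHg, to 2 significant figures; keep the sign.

0.12 inHg

the ship: 913.9 hPa = 26.9874 inHg.
Difference: 26.9874 − 26.8700 = 0.12 inHg.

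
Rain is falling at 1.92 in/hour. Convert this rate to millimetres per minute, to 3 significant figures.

0.813 mm/minute

1.92 in/hour × 25.4 mm/in × 0.0166667 hour/minute = 0.813 mm/minute.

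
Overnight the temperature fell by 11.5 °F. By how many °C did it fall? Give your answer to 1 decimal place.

For a temperature change the 32° offset cancels: Δ°C = 11.5 × 0.5556 = 6.4 °C.

6.4 °C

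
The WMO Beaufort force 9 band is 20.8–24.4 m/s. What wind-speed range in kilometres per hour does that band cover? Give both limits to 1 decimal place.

74.9 to 87.8 km/h

20.8–24.4 m/s × 3.6 = 74.9–87.8 km/h.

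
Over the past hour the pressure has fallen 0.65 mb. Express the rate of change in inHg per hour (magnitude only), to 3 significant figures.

0.0192 inHg per hour

0.65 mb / 1 h × 0.02953 inHg/mb = 0.0192 inHg/h.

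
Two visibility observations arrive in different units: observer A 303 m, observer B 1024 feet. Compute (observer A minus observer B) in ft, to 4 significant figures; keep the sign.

-29.91 ft

observer A: 303 m = 994.0945 ft.
Difference: 994.0945 − 1024.0000 = -29.91 ft.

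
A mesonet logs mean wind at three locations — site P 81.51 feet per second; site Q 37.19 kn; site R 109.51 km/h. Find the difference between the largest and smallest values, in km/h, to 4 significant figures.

40.63 km/h

site P: 81.51 ft/s = 89.4393 km/h.
site Q: 37.19 kt = 68.8759 km/h.
Spread: 109.5100 − 68.8759 = 40.63 km/h.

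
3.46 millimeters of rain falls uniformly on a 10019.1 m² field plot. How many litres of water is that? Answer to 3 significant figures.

1 mm over 1 m² is 1 L, so volume = 3.46 × 10019.1 = 34666.086 L ≈ 34700 L.

34700 litres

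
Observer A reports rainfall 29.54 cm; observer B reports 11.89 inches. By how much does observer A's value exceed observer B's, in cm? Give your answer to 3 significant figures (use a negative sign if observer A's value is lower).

observer B: 11.89 in = 30.20060 cm.
Difference: 29.54000 − 30.20060 = -0.661 cm.

-0.661 cm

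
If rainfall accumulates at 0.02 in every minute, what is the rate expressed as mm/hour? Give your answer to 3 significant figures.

0.02 in/minute × 25.4 mm/in × 60 minute/hour = 30.5 mm/hour.

30.5 mm/hour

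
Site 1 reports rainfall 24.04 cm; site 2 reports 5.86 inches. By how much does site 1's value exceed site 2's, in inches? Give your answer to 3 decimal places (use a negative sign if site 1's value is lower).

3.605 in

site 1: 24.04 cm = 9.46457 in.
Difference: 9.46457 − 5.86000 = 3.605 in.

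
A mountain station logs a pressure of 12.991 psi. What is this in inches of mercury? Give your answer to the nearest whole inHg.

1 psi = 2.03602 inHg, so 12.991 × 2.03602 = 26 inHg.

26 inHg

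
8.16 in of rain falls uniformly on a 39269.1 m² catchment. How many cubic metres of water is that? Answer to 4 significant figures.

Depth: 8.16 in × 25.4 = 207.264 mm.
1 mm over 1 m² is 1 L, so volume = 207.264 × 39269.1 = 8139070.7 L = 8139 m³.

8139 cubic metres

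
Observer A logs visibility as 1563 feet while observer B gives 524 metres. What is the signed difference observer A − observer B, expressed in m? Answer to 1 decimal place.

observer A: 1563 ft = 476.402 m.
Difference: 476.402 − 524.000 = -47.6 m.

-47.6 m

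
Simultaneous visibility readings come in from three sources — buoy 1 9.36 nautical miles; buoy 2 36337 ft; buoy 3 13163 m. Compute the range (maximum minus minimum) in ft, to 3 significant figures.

20500 ft

buoy 1: 9.36 nmi = 56872.44 ft.
buoy 3: 13163 m = 43185.70 ft.
Spread: 56872.44 − 36337.00 = 20500 ft.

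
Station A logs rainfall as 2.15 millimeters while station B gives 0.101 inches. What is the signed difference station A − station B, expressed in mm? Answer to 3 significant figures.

-0.415 mm

station B: 0.101 in = 2.56540 mm.
Difference: 2.15000 − 2.56540 = -0.415 mm.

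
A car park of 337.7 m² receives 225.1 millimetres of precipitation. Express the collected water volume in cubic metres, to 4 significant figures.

76.02 cubic metres

1 mm over 1 m² is 1 L, so volume = 225.1 × 337.7 = 76016.27 L = 76.02 m³.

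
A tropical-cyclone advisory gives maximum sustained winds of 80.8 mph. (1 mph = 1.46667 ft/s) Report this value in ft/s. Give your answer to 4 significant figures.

1 mph = 1.46667 ft/s, so 80.8 × 1.46667 = 118.5 ft/s.

118.5 ft/s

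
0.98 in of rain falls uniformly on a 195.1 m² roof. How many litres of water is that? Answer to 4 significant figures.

Depth: 0.98 in × 25.4 = 24.892 mm.
1 mm over 1 m² is 1 L, so volume = 24.892 × 195.1 = 4856.4292 L ≈ 4856 L.

4856 litres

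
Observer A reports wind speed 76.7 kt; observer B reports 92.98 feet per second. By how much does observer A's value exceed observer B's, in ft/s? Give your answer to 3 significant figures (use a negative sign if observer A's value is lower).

36.5 ft/s

observer A: 76.7 kt = 129.455 ft/s.
Difference: 129.455 − 92.980 = 36.5 ft/s.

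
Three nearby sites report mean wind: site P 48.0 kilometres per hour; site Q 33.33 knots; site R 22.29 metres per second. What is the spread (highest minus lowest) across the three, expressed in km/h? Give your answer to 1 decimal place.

site Q: 33.33 kt = 61.727 km/h.
site R: 22.29 m/s = 80.244 km/h.
Spread: 80.244 − 48.000 = 32.2 km/h.

32.2 km/h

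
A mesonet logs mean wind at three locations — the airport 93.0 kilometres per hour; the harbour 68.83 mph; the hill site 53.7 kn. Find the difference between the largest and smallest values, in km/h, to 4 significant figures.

the harbour: 68.83 mph = 110.7711 km/h.
the hill site: 53.7 kt = 99.4524 km/h.
Spread: 110.7711 − 93.0000 = 17.77 km/h.

17.77 km/h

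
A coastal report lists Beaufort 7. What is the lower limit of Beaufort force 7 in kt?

Beaufort 7 (near gale) spans 28–33 knots.

28 kt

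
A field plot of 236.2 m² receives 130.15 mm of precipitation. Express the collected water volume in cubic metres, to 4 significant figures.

30.74 cubic metres

1 mm over 1 m² is 1 L, so volume = 130.15 × 236.2 = 30741.43 L = 30.74 m³.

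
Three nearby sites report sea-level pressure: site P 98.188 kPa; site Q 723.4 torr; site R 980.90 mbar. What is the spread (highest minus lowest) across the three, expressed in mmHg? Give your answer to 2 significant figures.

13 mmHg

site P: 98.188 kPa = 736.47 mmHg.
site R: 980.90 mb = 735.74 mmHg.
Spread: 736.47 − 723.40 = 13 mmHg.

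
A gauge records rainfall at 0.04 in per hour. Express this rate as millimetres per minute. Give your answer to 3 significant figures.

0.0169 mm/minute

0.04 in/hour × 25.4 mm/in × 0.0166667 hour/minute = 0.0169 mm/minute.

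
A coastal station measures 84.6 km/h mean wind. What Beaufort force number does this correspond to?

Beaufort force 9

84.6 km/h = 23.5 m/s, which is Beaufort 9 (strong gale, 20.8–24.4 m/s).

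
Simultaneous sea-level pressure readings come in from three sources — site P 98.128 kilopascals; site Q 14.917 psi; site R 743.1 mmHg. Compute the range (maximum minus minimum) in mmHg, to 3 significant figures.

site P: 98.128 kPa = 736.020 mmHg.
site Q: 14.917 psi = 771.432 mmHg.
Spread: 771.432 − 736.020 = 35.4 mmHg.

35.4 mmHg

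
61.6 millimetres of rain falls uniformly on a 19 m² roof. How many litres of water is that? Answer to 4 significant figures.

1170 litres

1 mm over 1 m² is 1 L, so volume = 61.6 × 19 = 1170.4 L ≈ 1170 L.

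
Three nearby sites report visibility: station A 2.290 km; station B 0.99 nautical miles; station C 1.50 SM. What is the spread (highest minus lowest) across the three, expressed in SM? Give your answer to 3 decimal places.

0.361 SM

station A: 2.290 km = 1.42294 SM.
station B: 0.99 nmi = 1.13927 SM.
Spread: 1.50000 − 1.13927 = 0.361 SM.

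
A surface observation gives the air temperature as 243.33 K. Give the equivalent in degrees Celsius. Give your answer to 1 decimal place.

°C = 243.33 − 273.15 = -29.8 °C.

-29.8 °C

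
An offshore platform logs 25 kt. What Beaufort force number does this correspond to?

25 kt lies in the Beaufort 6 band (strong breeze, 22–27 kt).

Beaufort force 6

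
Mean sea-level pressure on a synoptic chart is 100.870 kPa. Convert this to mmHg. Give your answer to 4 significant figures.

1 kPa = 7.50062 mmHg, so 100.870 × 7.50062 = 756.6 mmHg.

756.6 mmHg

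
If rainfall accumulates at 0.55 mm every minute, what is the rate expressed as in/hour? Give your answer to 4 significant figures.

0.55 mm/minute × 0.0393701 in/mm × 60 minute/hour = 1.299 in/hour.

1.299 in/hour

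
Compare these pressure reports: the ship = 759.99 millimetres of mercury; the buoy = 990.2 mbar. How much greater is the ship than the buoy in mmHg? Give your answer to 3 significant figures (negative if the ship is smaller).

17.3 mmHg

the buoy: 990.2 mb = 742.711 mmHg.
Difference: 759.990 − 742.711 = 17.3 mmHg.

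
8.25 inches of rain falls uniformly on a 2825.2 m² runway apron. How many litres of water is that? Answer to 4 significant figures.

Depth: 8.25 in × 25.4 = 209.55 mm.
1 mm over 1 m² is 1 L, so volume = 209.55 × 2825.2 = 592020.66 L ≈ 592000 L.

592000 litres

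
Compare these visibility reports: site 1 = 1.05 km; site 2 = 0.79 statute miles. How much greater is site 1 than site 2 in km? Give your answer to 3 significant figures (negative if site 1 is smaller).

site 2: 0.79 SM = 1.27138 km.
Difference: 1.05000 − 1.27138 = -0.221 km.

-0.221 km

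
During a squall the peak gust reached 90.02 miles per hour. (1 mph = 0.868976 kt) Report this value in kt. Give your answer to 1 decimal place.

1 mph = 0.868976 kt, so 90.02 × 0.868976 = 78.2 kt.

78.2 kt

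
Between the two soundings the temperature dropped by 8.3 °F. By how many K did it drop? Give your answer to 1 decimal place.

Converting a difference, only the 9/5 scale factor applies: ΔK = 8.3 × 0.5556 = 4.6 K.

4.6 K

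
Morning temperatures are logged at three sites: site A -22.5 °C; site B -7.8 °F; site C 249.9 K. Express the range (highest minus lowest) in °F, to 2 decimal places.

site B: -7.8 °F = -22.111 °C.
site C: 249.9 K = -23.250 °C.
Spread: (-22.111) − (-23.250) = 1.139 °C = 2.05 °F.

2.05 °F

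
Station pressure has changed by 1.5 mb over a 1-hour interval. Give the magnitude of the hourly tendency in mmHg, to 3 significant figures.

1.5 mb / 1 h × 0.750062 mmHg/mb = 1.13 mmHg/h.

1.13 mmHg per hour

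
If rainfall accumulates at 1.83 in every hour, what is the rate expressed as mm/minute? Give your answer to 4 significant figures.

0.7747 mm/minute

1.83 in/hour × 25.4 mm/in × 0.0166667 hour/minute = 0.7747 mm/minute.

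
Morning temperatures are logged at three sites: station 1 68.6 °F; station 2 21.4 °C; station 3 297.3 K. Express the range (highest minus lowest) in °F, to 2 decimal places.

6.87 °F

station 1: 68.6 °F = 20.333 °C.
station 3: 297.3 K = 24.150 °C.
Spread: 24.150 − 20.333 = 3.817 °C = 6.87 °F.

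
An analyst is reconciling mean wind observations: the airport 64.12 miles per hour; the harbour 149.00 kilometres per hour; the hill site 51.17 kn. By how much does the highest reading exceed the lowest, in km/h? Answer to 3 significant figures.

the airport: 64.12 mph = 103.191 km/h.
the hill site: 51.17 kt = 94.767 km/h.
Spread: 149.000 − 94.767 = 54.2 km/h.

54.2 km/h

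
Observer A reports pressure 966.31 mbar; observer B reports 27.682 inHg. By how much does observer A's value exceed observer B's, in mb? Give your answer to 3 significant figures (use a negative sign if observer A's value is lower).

observer B: 27.682 inHg = 937.420 mb.
Difference: 966.310 − 937.420 = 28.9 mb.

28.9 mb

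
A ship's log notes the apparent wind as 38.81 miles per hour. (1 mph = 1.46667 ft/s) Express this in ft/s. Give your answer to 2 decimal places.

56.92 ft/s

1 mph = 1.46667 ft/s, so 38.81 × 1.46667 = 56.92 ft/s.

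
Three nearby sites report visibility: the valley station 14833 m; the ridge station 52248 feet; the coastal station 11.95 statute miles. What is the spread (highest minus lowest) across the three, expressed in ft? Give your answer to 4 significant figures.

14430 ft

the valley station: 14833 m = 48664.70 ft.
the coastal station: 11.95 SM = 63096.00 ft.
Spread: 63096.00 − 48664.70 = 14430 ft.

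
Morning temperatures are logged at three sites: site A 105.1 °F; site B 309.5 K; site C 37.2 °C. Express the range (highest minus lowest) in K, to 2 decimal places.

4.26 K

site A: 105.1 °F = 40.611 °C.
site B: 309.5 K = 36.350 °C.
Spread: 40.611 − 36.350 = 4.261 °C.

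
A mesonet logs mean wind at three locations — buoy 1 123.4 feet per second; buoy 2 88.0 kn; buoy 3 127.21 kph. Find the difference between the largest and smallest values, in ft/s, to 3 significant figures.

buoy 2: 88.0 kt = 148.527 ft/s.
buoy 3: 127.21 km/h = 115.932 ft/s.
Spread: 148.527 − 115.932 = 32.6 ft/s.

32.6 ft/s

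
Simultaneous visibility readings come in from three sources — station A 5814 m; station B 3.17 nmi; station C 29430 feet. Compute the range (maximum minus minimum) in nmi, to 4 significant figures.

station A: 5814 m = 3.13931 nmi.
station C: 29430 ft = 4.84356 nmi.
Spread: 4.84356 − 3.13931 = 1.704 nmi.

1.704 nmi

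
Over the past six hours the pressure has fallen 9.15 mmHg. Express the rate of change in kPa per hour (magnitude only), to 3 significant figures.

0.203 kPa per hour

9.15 mmHg / 6 h × 0.133322 kPa/mmHg = 0.203 kPa/h.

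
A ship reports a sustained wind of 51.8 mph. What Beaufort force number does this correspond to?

Beaufort force 9

51.8 mph = 23.2 m/s, which is Beaufort 9 (strong gale, 20.8–24.4 m/s).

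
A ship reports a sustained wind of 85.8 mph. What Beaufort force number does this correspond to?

85.8 mph = 38.4 m/s, which is Beaufort 12 (hurricane force, ≥32.7 m/s).

Beaufort force 12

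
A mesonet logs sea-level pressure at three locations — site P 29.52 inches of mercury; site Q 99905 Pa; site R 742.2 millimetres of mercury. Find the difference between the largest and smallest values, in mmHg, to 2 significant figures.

7.6 mmHg

site P: 29.52 inHg = 749.808 mmHg.
site Q: 99905 Pa = 749.349 mmHg.
Spread: 749.808 − 742.200 = 7.6 mmHg.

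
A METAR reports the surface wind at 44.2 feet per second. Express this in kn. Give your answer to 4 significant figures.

1 ft/s = 0.592484 kt, so 44.2 × 0.592484 = 26.19 kt.

26.19 kt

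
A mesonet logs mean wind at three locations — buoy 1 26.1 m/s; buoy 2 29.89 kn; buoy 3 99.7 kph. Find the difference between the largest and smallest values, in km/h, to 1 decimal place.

buoy 1: 26.1 m/s = 93.960 km/h.
buoy 2: 29.89 kt = 55.356 km/h.
Spread: 99.700 − 55.356 = 44.3 km/h.

44.3 km/h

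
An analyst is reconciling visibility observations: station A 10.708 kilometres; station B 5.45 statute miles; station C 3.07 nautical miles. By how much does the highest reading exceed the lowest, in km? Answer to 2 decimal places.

station B: 5.45 SM = 8.7709 km.
station C: 3.07 nmi = 5.6856 km.
Spread: 10.7080 − 5.6856 = 5.02 km.

5.02 km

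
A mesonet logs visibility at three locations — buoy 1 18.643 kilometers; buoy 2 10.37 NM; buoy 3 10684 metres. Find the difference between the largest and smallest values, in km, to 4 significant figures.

buoy 2: 10.37 nmi = 19.20524 km.
buoy 3: 10684 m = 10.68400 km.
Spread: 19.20524 − 10.68400 = 8.521 km.

8.521 km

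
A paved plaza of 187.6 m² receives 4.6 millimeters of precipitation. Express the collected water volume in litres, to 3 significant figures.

1 mm over 1 m² is 1 L, so volume = 4.6 × 187.6 = 862.96 L ≈ 863 L.

863 litres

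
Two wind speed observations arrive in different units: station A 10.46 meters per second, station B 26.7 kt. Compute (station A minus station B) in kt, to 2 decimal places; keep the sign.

station A: 10.46 m/s = 20.3326 kt.
Difference: 20.3326 − 26.7000 = -6.37 kt.

-6.37 kt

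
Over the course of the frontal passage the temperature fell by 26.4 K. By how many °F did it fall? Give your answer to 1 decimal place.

Converting a difference, only the 9/5 scale factor applies: Δ°F = 26.4 × 1.8 = 47.5 °F.

47.5 °F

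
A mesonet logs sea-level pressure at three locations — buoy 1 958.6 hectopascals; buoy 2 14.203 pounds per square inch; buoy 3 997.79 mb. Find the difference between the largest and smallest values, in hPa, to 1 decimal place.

buoy 2: 14.203 psi = 979.262 hPa.
buoy 3: 997.79 mb = 997.790 hPa.
Spread: 997.790 − 958.600 = 39.2 hPa.

39.2 hPa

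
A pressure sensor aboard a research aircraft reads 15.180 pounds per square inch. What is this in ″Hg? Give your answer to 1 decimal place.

1 psi = 2.03602 inHg, so 15.180 × 2.03602 = 30.9 inHg.

30.9 inHg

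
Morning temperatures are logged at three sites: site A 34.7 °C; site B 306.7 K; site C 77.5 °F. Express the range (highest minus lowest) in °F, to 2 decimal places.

16.96 °F

site B: 306.7 K = 33.550 °C.
site C: 77.5 °F = 25.278 °C.
Spread: 34.700 − 25.278 = 9.422 °C = 16.96 °F.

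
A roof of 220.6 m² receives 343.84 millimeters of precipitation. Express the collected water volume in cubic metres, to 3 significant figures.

1 mm over 1 m² is 1 L, so volume = 343.84 × 220.6 = 75851.104 L = 75.9 m³.

75.9 cubic metres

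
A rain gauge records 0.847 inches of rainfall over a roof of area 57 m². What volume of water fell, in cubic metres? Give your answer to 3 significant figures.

1.23 cubic metres

Depth: 0.847 in × 25.4 = 21.5138 mm.
1 mm over 1 m² is 1 L, so volume = 21.5138 × 57 = 1226.2866 L = 1.23 m³.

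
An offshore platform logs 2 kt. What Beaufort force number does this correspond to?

Beaufort force 1

2 kt lies in the Beaufort 1 band (light air, 1–3 kt).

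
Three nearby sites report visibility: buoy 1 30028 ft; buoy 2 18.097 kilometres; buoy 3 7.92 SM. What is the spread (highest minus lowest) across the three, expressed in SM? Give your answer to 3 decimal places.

5.558 SM

buoy 1: 30028 ft = 5.68712 SM.
buoy 2: 18.097 km = 11.24495 SM.
Spread: 11.24495 − 5.68712 = 5.558 SM.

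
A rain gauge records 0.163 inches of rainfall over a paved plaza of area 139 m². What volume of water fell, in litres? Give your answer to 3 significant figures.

Depth: 0.163 in × 25.4 = 4.1402 mm.
1 mm over 1 m² is 1 L, so volume = 4.1402 × 139 = 575.4878 L ≈ 575 L.

575 litres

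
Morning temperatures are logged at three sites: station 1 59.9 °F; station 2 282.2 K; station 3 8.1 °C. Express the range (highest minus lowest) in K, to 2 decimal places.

station 1: 59.9 °F = 15.500 °C.
station 2: 282.2 K = 9.050 °C.
Spread: 15.500 − 8.100 = 7.400 °C.

7.40 K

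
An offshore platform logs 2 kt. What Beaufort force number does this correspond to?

Beaufort force 1

2 kt lies in the Beaufort 1 band (light air, 1–3 kt).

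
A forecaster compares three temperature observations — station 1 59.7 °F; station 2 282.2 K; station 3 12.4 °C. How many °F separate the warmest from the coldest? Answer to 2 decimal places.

station 1: 59.7 °F = 15.389 °C.
station 2: 282.2 K = 9.050 °C.
Spread: 15.389 − 9.050 = 6.339 °C = 11.41 °F.

11.41 °F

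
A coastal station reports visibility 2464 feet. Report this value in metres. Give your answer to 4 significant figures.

751.0 m

1 ft = 0.3048 m, so 2464 × 0.3048 = 751.0 m.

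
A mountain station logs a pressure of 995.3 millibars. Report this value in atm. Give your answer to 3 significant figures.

1 mb = 0.000986923 atm, so 995.3 × 0.000986923 = 0.982 atm.

0.982 atm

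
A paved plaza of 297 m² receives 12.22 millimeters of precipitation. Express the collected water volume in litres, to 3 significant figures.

1 mm over 1 m² is 1 L, so volume = 12.22 × 297 = 3629.34 L ≈ 3630 L.

3630 litres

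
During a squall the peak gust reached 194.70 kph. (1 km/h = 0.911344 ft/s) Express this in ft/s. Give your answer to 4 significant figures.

1 km/h = 0.911344 ft/s, so 194.70 × 0.911344 = 177.4 ft/s.

177.4 ft/s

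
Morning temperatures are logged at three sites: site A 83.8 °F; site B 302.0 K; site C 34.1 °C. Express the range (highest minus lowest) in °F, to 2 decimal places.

9.58 °F

site A: 83.8 °F = 28.778 °C.
site B: 302.0 K = 28.850 °C.
Spread: 34.100 − 28.778 = 5.322 °C = 9.58 °F.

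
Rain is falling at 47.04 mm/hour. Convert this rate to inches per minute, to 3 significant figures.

47.04 mm/hour × 0.0393701 in/mm × 0.0166667 hour/minute = 0.0309 in/minute.

0.0309 in/minute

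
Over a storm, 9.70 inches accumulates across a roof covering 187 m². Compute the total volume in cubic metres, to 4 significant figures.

Depth: 9.70 in × 25.4 = 246.38 mm.
1 mm over 1 m² is 1 L, so volume = 246.38 × 187 = 46073.06 L = 46.07 m³.

46.07 cubic metres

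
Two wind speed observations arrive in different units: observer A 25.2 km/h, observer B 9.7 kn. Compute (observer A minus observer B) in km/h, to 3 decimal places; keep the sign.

7.236 km/h

observer B: 9.7 kt = 17.96440 km/h.
Difference: 25.20000 − 17.96440 = 7.236 km/h.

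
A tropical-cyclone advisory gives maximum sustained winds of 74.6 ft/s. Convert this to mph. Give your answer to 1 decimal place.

1 ft/s = 0.681818 mph, so 74.6 × 0.681818 = 50.9 mph.

50.9 mph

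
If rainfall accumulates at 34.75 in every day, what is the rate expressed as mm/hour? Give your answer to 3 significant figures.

36.8 mm/hour

34.75 in/day × 25.4 mm/in × 0.0416667 day/hour = 36.8 mm/hour.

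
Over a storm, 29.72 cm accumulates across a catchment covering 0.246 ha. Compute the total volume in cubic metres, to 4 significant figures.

Depth: 29.72 cm × 10 = 297.2 mm.
Area: 0.246 ha = 2460 m².
1 mm over 1 m² is 1 L, so volume = 297.2 × 2460 = 731112 L = 731.1 m³.

731.1 cubic metres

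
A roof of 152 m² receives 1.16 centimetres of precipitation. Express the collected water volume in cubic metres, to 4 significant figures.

1.763 cubic metres

Depth: 1.16 cm × 10 = 11.6 mm.
1 mm over 1 m² is 1 L, so volume = 11.6 × 152 = 1763.2 L = 1.763 m³.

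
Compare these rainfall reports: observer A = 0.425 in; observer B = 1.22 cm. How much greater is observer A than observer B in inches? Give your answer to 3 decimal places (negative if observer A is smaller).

observer B: 1.22 cm = 0.48031 in.
Difference: 0.42500 − 0.48031 = -0.055 in.

-0.055 in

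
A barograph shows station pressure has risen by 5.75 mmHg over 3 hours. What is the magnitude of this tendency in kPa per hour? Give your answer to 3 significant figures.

0.256 kPa per hour

5.75 mmHg / 3 h × 0.133322 kPa/mmHg = 0.256 kPa/h.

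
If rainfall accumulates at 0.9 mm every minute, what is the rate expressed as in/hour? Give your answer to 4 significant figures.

2.126 in/hour

0.9 mm/minute × 0.0393701 in/mm × 60 minute/hour = 2.126 in/hour.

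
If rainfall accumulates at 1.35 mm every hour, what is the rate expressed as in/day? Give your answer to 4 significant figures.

1.276 in/day

1.35 mm/hour × 0.0393701 in/mm × 24 hour/day = 1.276 in/day.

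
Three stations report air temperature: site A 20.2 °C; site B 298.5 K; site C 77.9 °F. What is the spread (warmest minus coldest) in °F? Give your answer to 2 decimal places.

9.54 °F

site B: 298.5 K = 25.350 °C.
site C: 77.9 °F = 25.500 °C.
Spread: 25.500 − 20.200 = 5.300 °C = 9.54 °F.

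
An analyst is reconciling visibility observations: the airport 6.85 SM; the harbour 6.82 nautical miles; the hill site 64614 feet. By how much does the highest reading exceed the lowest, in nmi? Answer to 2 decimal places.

4.68 nmi

the airport: 6.85 SM = 5.9525 nmi.
the hill site: 64614 ft = 10.6341 nmi.
Spread: 10.6341 − 5.9525 = 4.68 nmi.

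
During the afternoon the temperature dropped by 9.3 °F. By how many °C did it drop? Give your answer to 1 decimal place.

5.2 °C

For a temperature change the 32° offset cancels: Δ°C = 9.3 × 0.5556 = 5.2 °C.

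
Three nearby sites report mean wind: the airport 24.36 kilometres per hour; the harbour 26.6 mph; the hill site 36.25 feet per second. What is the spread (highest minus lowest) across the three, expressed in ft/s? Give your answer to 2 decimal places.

16.81 ft/s

the airport: 24.36 km/h = 22.2003 ft/s.
the harbour: 26.6 mph = 39.0133 ft/s.
Spread: 39.0133 − 22.2003 = 16.81 ft/s.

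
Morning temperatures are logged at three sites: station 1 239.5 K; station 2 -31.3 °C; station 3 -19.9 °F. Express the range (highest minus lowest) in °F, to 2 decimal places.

8.67 °F

station 1: 239.5 K = -33.650 °C.
station 3: -19.9 °F = -28.833 °C.
Spread: (-28.833) − (-33.650) = 4.817 °C = 8.67 °F.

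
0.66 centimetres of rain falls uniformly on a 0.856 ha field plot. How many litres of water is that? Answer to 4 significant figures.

Depth: 0.66 cm × 10 = 6.6 mm.
Area: 0.856 ha = 8560 m².
1 mm over 1 m² is 1 L, so volume = 6.6 × 8560 = 56496 L ≈ 56500 L.

56500 litres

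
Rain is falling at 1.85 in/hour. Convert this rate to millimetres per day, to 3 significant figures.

1130 mm/day

1.85 in/hour × 25.4 mm/in × 24 hour/day = 1130 mm/day.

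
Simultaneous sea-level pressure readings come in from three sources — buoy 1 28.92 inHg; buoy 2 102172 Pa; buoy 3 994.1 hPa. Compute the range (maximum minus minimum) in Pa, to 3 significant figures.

4240 Pa

buoy 1: 28.92 inHg = 97934.37 Pa.
buoy 3: 994.1 hPa = 99410.00 Pa.
Spread: 102172.00 − 97934.37 = 4240 Pa.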